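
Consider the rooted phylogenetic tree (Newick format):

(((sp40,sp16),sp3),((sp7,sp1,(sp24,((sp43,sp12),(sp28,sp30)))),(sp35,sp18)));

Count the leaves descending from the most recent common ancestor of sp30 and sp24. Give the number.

5

The MRCA of sp30 and sp24 is the node subtending (sp24,((sp43,sp12),(sp28,sp30))).
That clade contains 5 terminal taxa: sp12, sp24, sp28, sp30, sp43.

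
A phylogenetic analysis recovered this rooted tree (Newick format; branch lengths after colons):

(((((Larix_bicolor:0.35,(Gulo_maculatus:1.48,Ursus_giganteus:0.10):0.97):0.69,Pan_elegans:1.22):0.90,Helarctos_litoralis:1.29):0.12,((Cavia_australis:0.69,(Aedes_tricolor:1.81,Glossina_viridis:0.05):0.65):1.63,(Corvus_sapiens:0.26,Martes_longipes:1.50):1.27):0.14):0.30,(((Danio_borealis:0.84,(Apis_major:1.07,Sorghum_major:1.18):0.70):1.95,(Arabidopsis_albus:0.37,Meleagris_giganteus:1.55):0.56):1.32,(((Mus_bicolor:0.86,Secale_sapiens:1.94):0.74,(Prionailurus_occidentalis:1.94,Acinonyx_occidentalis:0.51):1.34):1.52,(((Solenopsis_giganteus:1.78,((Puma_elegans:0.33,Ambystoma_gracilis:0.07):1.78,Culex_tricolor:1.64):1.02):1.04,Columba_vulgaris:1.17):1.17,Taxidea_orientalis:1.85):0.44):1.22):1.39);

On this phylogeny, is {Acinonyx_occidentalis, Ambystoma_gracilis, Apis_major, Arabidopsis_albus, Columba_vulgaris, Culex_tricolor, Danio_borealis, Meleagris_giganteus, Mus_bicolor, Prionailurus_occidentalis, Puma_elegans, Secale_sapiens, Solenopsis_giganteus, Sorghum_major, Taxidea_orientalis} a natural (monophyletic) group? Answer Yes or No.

Yes

The most recent common ancestor of these taxa subtends (((Danio_borealis,(Apis_major,Sorghum_major)),(Arabidopsis_albus,Meleagris_giganteus)),(((Mus_bicolor,Secale_sapiens),(Prionailurus_occidentalis,Acinonyx_occidentalis)),(((Solenopsis_giganteus,((Puma_elegans,Ambystoma_gracilis),Culex_tricolor)),Columba_vulgaris),Taxidea_orientalis))).
That clade has exactly 15 tips — every listed taxon and nothing else — so the group is monophyletic.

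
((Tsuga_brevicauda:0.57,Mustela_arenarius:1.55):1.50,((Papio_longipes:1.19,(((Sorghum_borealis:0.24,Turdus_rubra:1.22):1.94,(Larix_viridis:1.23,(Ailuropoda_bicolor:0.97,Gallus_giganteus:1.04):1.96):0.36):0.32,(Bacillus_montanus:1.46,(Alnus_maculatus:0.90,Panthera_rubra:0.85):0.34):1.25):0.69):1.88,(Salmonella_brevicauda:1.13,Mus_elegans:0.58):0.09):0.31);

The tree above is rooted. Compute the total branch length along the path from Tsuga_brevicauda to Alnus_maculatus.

The path runs Tsuga_brevicauda → … → MRCA → … → Alnus_maculatus; the MRCA is the root of the tree.
Branch lengths along that path: 0.57 + 1.50 + 0.31 + 1.88 + 0.69 + 1.25 + 0.34 + 0.90 = 7.44.

7.44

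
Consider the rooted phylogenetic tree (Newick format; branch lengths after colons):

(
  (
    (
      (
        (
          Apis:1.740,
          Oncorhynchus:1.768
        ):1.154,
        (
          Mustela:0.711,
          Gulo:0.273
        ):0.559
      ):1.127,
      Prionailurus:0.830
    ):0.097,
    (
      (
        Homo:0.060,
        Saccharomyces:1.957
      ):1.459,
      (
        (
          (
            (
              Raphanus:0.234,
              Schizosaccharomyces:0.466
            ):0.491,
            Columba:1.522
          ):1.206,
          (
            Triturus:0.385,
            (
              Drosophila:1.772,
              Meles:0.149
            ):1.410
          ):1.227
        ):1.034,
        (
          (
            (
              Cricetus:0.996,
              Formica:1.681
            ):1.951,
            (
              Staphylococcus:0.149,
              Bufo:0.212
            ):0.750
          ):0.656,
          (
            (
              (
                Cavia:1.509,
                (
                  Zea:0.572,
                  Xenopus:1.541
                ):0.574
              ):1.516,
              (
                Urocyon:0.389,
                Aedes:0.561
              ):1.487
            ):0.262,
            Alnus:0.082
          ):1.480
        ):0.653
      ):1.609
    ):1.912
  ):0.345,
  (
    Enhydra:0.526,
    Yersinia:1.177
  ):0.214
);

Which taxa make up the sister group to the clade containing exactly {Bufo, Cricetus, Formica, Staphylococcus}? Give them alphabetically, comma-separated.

Aedes, Alnus, Cavia, Urocyon, Xenopus, Zea

The clade containing exactly {Bufo, Cricetus, Formica, Staphylococcus} attaches to the tree at the node subtending (((Cricetus,Formica),(Staphylococcus,Bufo)),(((Cavia,(Zea,Xenopus)),(Urocyon,Aedes)),Alnus)).
The other lineage descending from that same node — the sister group — is (((Cavia,(Zea,Xenopus)),(Urocyon,Aedes)),Alnus); its 6 tips in alphabetical order are the answer.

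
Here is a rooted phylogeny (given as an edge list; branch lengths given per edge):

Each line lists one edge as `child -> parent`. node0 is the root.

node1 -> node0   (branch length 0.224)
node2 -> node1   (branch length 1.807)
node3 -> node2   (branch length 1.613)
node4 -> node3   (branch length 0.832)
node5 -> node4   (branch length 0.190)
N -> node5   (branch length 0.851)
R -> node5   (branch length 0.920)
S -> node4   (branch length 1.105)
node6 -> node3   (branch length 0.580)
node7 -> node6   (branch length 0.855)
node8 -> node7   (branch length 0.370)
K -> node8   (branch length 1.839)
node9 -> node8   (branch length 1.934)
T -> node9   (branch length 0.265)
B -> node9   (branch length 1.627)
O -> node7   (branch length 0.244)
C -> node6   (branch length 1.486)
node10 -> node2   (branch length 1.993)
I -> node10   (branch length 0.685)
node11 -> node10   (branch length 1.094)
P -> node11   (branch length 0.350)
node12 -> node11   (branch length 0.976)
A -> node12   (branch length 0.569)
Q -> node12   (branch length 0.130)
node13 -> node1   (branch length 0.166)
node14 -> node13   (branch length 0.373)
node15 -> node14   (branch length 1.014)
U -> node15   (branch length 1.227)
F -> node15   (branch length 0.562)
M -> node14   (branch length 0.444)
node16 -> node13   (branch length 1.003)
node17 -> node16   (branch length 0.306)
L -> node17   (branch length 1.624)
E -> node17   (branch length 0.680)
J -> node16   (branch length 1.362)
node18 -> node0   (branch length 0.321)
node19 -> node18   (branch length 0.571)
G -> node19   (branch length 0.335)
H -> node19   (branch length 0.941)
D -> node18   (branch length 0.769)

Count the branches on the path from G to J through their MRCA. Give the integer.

The MRCA of G and J is the root of the tree.
From G up to that node: 3 branches. From J up to the same node: 4 branches. Total: 3 + 4 = 7.

7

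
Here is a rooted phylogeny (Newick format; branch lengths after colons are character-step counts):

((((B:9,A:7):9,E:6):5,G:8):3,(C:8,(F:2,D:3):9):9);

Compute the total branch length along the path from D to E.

35

The path runs D → … → MRCA → … → E; the MRCA is the root of the tree.
Branch lengths along that path: 3 + 9 + 9 + 3 + 5 + 6 = 35.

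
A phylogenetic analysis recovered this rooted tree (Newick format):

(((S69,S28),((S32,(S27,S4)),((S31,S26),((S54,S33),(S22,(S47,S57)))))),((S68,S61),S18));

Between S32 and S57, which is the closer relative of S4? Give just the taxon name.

The MRCA of S4 and S32 subtends (S32,(S27,S4)) (3 taxa).
The MRCA of S4 and S57 subtends ((S32,(S27,S4)),((S31,S26),((S54,S33),(S22,(S47,S57))))) (10 taxa).
The first is nested inside the second, so S4 shares a more recent common ancestor with S32.

S32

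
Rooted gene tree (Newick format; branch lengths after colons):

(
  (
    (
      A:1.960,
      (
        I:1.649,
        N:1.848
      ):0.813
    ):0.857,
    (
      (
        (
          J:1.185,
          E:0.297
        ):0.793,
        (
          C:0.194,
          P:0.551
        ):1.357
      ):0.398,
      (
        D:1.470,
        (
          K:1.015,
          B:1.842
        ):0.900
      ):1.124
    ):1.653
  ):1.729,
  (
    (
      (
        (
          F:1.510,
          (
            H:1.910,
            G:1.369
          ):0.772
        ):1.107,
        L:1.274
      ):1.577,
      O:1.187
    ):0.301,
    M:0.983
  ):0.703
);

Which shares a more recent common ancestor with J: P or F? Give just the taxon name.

P

The MRCA of J and P subtends ((J,E),(C,P)) (4 taxa).
The MRCA of J and F is the root, subtending the entire tree (16 taxa).
The first is nested inside the second, so J shares a more recent common ancestor with P.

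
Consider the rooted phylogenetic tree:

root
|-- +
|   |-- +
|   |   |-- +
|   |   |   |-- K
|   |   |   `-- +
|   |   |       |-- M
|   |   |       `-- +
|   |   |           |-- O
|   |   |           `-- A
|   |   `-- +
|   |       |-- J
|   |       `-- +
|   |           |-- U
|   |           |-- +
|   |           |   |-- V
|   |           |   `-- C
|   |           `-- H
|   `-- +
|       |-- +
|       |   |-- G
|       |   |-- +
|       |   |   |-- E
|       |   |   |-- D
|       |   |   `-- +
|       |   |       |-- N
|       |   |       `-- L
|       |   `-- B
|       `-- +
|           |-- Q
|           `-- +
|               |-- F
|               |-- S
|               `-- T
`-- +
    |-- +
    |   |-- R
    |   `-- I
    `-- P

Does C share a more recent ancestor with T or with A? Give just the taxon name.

The MRCA of C and A subtends ((K,(M,(O,A))),(J,(U,(V,C),H))) (9 taxa).
The MRCA of C and T subtends (((K,(M,(O,A))),(J,(U,(V,C),H))),((G,(E,D,(N,L)),B),(Q,(F,S,T)))) (19 taxa).
The first is nested inside the second, so C shares a more recent common ancestor with A.

A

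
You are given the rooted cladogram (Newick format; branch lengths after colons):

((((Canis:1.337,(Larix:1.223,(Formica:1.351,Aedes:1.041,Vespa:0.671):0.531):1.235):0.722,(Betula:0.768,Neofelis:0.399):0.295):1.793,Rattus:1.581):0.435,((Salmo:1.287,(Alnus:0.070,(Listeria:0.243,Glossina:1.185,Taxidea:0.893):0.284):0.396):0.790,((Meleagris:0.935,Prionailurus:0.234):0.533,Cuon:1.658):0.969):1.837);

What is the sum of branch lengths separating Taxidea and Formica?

10.267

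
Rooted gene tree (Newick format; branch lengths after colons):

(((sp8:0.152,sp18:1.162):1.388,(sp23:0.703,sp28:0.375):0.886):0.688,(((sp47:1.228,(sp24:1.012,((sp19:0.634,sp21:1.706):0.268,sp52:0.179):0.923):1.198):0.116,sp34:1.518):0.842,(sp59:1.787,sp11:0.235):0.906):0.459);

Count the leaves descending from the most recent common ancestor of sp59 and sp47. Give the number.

8

The MRCA of sp59 and sp47 is the node subtending (((sp47,(sp24,((sp19,sp21),sp52))),sp34),(sp59,sp11)).
That clade contains 8 terminal taxa: sp11, sp19, sp21, sp24, sp34, sp47, sp52, sp59.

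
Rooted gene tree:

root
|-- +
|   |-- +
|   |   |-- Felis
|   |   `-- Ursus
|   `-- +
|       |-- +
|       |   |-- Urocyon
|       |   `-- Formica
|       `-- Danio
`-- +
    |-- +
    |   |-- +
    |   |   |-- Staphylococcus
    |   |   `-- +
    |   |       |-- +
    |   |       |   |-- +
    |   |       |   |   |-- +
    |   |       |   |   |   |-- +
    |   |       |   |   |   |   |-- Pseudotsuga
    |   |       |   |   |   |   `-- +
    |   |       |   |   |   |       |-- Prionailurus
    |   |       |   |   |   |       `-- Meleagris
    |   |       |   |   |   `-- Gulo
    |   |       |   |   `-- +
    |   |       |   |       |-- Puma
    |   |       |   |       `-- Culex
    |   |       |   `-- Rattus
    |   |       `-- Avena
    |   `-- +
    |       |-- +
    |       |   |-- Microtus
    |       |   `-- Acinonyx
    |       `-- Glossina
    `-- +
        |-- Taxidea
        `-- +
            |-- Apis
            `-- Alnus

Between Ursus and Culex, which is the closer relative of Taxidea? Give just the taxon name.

The MRCA of Taxidea and Culex subtends (((Staphylococcus,(((((Pseudotsuga,(Prionailurus,Meleagris)),Gulo),(Puma,Culex)),Rattus),Avena)),((Microtus,Acinonyx),Glossina)),(Taxidea,(Apis,Alnus))) (15 taxa).
The MRCA of Taxidea and Ursus is the root, subtending the entire tree (20 taxa).
The first is nested inside the second, so Taxidea shares a more recent common ancestor with Culex.

Culex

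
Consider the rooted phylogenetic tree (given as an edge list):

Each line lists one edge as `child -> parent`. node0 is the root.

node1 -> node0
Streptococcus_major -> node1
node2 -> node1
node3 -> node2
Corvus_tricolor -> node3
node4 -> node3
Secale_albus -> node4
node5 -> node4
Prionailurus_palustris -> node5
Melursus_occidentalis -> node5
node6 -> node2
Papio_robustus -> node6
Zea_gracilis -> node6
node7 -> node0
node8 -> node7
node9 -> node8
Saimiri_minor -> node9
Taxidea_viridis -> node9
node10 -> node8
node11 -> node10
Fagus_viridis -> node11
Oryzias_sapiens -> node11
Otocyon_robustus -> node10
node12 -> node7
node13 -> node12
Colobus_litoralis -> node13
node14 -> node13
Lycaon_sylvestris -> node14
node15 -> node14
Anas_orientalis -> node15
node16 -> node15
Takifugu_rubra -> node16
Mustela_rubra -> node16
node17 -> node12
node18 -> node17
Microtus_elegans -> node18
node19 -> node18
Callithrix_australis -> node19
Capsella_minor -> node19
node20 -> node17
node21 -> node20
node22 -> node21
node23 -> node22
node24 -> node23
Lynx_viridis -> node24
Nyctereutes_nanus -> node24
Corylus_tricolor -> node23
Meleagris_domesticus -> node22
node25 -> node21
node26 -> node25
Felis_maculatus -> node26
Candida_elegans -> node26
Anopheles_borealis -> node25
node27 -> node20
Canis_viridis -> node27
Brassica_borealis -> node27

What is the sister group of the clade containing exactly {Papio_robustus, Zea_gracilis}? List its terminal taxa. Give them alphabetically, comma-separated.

Corvus_tricolor, Melursus_occidentalis, Prionailurus_palustris, Secale_albus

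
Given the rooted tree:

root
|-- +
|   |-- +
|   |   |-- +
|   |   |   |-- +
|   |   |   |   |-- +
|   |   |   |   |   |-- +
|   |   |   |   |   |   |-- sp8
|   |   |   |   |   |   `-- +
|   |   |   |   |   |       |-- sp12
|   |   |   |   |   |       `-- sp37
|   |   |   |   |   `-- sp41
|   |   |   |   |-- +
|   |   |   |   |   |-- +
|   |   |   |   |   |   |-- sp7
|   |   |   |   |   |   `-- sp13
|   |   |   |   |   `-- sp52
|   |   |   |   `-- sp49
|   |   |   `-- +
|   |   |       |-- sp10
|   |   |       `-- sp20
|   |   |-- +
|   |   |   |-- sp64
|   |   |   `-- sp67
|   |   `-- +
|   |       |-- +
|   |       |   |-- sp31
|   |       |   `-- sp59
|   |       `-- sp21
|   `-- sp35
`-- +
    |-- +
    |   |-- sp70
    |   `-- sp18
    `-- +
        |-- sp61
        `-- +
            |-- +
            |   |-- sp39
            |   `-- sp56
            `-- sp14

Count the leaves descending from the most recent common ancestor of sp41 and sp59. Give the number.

15

The MRCA of sp41 and sp59 is the node subtending (((((sp8,(sp12,sp37)),sp41),((sp7,sp13),sp52),sp49),(sp10,sp20)),(sp64,sp67),((sp31,sp59),sp21)).
That clade contains 15 terminal taxa: sp10, sp12, sp13, sp20, sp21, sp31, sp37, sp41, sp49, sp52, sp59, sp64, sp67, sp7, sp8.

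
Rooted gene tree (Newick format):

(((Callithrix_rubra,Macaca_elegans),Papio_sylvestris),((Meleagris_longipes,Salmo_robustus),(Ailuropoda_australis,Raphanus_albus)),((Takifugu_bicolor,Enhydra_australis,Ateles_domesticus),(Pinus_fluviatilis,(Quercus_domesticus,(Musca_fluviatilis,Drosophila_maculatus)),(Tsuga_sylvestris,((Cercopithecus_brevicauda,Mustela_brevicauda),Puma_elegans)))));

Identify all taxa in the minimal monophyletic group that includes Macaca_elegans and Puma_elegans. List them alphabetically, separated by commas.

Ailuropoda_australis, Ateles_domesticus, Callithrix_rubra, Cercopithecus_brevicauda, Drosophila_maculatus, Enhydra_australis, Macaca_elegans, Meleagris_longipes, Musca_fluviatilis, Mustela_brevicauda, Papio_sylvestris, Pinus_fluviatilis, Puma_elegans, Quercus_domesticus, Raphanus_albus, Salmo_robustus, Takifugu_bicolor, Tsuga_sylvestris

Tracing Macaca_elegans: it sits inside (Callithrix_rubra,Macaca_elegans).
Tracing Puma_elegans: it sits inside ((Cercopithecus_brevicauda,Mustela_brevicauda),Puma_elegans).
The smallest clade enclosing both is the whole tree (their MRCA is the root), so the answer is all 18 tips in alphabetical order.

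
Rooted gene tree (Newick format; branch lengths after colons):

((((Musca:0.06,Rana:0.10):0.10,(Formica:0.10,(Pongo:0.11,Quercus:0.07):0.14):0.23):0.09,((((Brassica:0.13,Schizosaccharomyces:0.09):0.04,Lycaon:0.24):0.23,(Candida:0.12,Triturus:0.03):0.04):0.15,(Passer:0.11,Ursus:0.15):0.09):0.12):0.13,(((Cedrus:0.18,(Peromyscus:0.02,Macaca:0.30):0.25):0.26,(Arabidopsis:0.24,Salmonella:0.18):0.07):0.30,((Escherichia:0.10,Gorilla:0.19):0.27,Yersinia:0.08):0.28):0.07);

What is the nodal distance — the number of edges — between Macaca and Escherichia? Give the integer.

The MRCA of Macaca and Escherichia is the node subtending (((Cedrus,(Peromyscus,Macaca)),(Arabidopsis,Salmonella)),((Escherichia,Gorilla),Yersinia)).
From Macaca up to that node: 4 branches. From Escherichia up to the same node: 3 branches. Total: 4 + 3 = 7.

7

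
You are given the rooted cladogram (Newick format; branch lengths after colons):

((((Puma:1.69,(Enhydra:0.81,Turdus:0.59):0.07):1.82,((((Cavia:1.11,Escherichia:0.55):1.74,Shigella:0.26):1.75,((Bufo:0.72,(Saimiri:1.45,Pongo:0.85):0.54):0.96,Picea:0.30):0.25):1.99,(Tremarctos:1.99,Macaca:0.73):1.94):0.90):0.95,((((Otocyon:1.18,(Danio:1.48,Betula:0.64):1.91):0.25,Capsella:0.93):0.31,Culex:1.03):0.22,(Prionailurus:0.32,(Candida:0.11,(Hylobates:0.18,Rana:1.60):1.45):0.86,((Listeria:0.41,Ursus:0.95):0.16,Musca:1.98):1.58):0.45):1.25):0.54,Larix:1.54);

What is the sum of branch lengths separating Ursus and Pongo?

The path runs Ursus → … → MRCA → … → Pongo; the MRCA is the node subtending (((Puma,(Enhydra,Turdus)),((((Cavia,Escherichia),Shigella),((Bufo,(Saimiri,Pongo)),Picea)),(Tremarctos,Macaca))),((((Otocyon,(Danio,Betula)),Capsella),Culex),(Prionailurus,(Candida,(Hylobates,Rana)),((Listeria,Ursus),Musca)))).
Branch lengths along that path: 0.95 + 0.16 + 1.58 + 0.45 + 1.25 + 0.95 + 0.90 + 1.99 + 0.25 + 0.96 + 0.54 + 0.85 = 10.83.

10.83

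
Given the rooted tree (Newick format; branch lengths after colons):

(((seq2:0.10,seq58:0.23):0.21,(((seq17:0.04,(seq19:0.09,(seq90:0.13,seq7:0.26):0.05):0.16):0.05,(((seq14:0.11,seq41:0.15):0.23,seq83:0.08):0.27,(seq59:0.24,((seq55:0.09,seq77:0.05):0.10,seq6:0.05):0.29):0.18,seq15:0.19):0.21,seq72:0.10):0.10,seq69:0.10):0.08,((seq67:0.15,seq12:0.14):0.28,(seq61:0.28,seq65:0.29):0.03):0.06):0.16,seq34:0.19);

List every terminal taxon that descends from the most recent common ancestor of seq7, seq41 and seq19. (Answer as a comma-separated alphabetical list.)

Tracing seq7: it sits inside (seq90,seq7).
Tracing seq41: it sits inside (seq14,seq41).
Tracing seq19: it sits inside (seq19,(seq90,seq7)).
The smallest clade enclosing all 3 is ((seq17,(seq19,(seq90,seq7))),(((seq14,seq41),seq83),(seq59,((seq55,seq77),seq6)),seq15),seq72); the answer is its 13 terminal taxa in alphabetical order.

seq14, seq15, seq17, seq19, seq41, seq55, seq59, seq6, seq7, seq72, seq77, seq83, seq90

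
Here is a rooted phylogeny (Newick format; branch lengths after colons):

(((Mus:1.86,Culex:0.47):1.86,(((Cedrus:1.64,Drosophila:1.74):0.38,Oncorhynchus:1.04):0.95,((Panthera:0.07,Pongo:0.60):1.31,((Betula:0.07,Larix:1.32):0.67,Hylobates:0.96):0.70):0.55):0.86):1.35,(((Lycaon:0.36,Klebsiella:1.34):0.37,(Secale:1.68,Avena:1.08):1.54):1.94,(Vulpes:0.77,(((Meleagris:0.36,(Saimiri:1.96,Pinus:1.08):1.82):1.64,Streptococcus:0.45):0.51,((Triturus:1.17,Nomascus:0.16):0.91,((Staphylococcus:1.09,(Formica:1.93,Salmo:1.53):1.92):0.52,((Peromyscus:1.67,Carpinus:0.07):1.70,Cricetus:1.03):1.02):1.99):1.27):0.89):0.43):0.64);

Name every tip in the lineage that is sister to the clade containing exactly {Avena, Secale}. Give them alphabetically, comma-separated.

Klebsiella, Lycaon

The clade containing exactly {Avena, Secale} attaches to the tree at the node subtending ((Lycaon,Klebsiella),(Secale,Avena)).
The other lineage descending from that same node — the sister group — is (Lycaon,Klebsiella); its 2 tips in alphabetical order are the answer.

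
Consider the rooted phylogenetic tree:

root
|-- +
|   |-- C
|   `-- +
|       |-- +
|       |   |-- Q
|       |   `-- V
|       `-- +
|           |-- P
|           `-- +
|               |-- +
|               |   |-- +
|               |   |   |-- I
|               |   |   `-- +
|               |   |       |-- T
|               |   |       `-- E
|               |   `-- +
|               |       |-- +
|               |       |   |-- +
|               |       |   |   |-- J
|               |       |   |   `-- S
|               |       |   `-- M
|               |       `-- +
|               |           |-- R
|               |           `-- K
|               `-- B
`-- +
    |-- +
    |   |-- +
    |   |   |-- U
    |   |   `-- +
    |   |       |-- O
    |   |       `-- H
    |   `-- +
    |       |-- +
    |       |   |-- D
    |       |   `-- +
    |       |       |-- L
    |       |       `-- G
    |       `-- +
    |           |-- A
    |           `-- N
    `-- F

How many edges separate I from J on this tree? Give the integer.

The MRCA of I and J is the node subtending ((I,(T,E)),(((J,S),M),(R,K))).
From I up to that node: 2 branches. From J up to the same node: 4 branches. Total: 2 + 4 = 6.

6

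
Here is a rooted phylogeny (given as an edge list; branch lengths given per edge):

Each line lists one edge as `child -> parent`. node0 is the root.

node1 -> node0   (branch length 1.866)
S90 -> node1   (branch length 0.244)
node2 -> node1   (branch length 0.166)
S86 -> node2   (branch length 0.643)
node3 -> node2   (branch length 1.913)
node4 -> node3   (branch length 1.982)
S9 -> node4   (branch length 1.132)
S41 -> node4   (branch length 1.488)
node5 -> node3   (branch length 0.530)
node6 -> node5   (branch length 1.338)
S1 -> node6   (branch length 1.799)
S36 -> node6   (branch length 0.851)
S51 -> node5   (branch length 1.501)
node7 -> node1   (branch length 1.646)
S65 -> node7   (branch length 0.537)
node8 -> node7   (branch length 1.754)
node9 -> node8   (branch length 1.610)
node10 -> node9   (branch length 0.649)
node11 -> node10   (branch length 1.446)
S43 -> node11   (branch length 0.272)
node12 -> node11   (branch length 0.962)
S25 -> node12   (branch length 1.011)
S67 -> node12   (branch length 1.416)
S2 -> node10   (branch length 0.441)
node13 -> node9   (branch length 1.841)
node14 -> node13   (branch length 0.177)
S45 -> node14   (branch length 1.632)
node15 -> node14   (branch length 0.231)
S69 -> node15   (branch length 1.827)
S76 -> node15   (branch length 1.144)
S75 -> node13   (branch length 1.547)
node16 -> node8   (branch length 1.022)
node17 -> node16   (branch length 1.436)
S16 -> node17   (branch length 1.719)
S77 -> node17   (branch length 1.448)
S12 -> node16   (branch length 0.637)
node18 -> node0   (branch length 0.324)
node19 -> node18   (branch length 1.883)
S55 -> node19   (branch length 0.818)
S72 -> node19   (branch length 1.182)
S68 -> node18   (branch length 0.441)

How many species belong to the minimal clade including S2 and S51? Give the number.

The MRCA of S2 and S51 is the node subtending (S90,(S86,((S9,S41),((S1,S36),S51))),(S65,((((S43,(S25,S67)),S2),((S45,(S69,S76)),S75)),((S16,S77),S12)))).
That clade contains 19 terminal taxa: S1, S12, S16, S2, S25, S36, S41, S43, S45, S51, S65, S67, S69, S75, S76, S77, S86, S9, S90.

19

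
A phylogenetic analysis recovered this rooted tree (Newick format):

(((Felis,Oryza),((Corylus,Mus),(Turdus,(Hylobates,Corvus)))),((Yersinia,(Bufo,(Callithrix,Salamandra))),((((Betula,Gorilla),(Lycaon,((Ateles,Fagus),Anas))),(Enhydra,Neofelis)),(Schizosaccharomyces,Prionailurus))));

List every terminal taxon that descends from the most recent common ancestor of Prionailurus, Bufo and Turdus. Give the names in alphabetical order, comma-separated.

Tracing Prionailurus: it sits inside (Schizosaccharomyces,Prionailurus).
Tracing Bufo: it sits inside (Bufo,(Callithrix,Salamandra)).
Tracing Turdus: it sits inside (Turdus,(Hylobates,Corvus)).
The smallest clade enclosing all 3 is the whole tree (their MRCA is the root), so the answer is all 21 tips in alphabetical order.

Anas, Ateles, Betula, Bufo, Callithrix, Corvus, Corylus, Enhydra, Fagus, Felis, Gorilla, Hylobates, Lycaon, Mus, Neofelis, Oryza, Prionailurus, Salamandra, Schizosaccharomyces, Turdus, Yersinia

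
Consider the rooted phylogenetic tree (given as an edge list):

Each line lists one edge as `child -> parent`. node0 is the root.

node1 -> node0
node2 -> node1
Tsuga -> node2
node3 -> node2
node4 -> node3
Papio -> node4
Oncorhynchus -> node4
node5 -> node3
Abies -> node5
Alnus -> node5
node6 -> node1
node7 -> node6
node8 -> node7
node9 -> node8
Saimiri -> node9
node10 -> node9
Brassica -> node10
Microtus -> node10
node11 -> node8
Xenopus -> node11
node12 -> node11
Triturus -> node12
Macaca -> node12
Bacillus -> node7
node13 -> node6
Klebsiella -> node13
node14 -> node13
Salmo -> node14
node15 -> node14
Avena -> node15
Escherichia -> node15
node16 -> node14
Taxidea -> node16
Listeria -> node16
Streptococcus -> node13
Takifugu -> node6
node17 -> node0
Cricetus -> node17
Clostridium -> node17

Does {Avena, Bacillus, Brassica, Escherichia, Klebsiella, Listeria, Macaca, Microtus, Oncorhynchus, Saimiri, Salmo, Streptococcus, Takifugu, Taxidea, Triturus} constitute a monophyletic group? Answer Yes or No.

The MRCA of the listed taxa subtends ((Tsuga,((Papio,Oncorhynchus),(Abies,Alnus))),((((Saimiri,(Brassica,Microtus)),(Xenopus,(Triturus,Macaca))),Bacillus),(Klebsiella,(Salmo,(Avena,Escherichia),(Taxidea,Listeria)),Streptococcus),Takifugu)).
That clade also contains Abies, Alnus, Papio, Tsuga, Xenopus, which are not in the proposed group, so the group is not monophyletic.

No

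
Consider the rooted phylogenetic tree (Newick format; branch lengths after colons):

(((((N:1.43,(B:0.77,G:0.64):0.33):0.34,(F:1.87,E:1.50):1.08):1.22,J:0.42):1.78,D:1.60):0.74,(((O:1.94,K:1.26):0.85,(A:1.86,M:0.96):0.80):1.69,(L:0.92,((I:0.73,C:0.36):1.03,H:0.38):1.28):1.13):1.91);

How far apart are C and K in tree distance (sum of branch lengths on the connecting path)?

7.60

The path runs C → … → MRCA → … → K; the MRCA is the node subtending (((O,K),(A,M)),(L,((I,C),H))).
Branch lengths along that path: 0.36 + 1.03 + 1.28 + 1.13 + 1.69 + 0.85 + 1.26 = 7.60.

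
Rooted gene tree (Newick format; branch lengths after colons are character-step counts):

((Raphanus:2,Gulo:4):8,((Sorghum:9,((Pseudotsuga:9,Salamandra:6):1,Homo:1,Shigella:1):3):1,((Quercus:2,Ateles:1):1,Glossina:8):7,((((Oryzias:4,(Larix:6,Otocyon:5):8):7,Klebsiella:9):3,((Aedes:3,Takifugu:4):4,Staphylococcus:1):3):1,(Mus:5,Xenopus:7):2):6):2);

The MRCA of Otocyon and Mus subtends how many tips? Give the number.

9

The MRCA of Otocyon and Mus is the node subtending ((((Oryzias,(Larix,Otocyon)),Klebsiella),((Aedes,Takifugu),Staphylococcus)),(Mus,Xenopus)).
That clade contains 9 terminal taxa: Aedes, Klebsiella, Larix, Mus, Oryzias, Otocyon, Staphylococcus, Takifugu, Xenopus.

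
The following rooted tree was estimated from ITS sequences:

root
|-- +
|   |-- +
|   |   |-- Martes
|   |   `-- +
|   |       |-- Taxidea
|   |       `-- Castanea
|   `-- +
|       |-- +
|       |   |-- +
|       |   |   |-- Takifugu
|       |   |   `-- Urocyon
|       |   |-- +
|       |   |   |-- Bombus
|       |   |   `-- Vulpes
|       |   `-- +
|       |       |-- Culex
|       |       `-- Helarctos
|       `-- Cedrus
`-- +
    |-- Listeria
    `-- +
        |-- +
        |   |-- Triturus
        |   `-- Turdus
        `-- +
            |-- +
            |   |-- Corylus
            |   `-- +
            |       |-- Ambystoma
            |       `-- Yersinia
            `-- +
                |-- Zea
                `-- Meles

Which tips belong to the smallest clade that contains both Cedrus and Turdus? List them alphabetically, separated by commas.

Tracing Cedrus: it sits inside (((Takifugu,Urocyon),(Bombus,Vulpes),(Culex,Helarctos)),Cedrus).
Tracing Turdus: it sits inside (Triturus,Turdus).
The smallest clade enclosing both is the whole tree (their MRCA is the root), so the answer is all 18 tips in alphabetical order.

Ambystoma, Bombus, Castanea, Cedrus, Corylus, Culex, Helarctos, Listeria, Martes, Meles, Takifugu, Taxidea, Triturus, Turdus, Urocyon, Vulpes, Yersinia, Zea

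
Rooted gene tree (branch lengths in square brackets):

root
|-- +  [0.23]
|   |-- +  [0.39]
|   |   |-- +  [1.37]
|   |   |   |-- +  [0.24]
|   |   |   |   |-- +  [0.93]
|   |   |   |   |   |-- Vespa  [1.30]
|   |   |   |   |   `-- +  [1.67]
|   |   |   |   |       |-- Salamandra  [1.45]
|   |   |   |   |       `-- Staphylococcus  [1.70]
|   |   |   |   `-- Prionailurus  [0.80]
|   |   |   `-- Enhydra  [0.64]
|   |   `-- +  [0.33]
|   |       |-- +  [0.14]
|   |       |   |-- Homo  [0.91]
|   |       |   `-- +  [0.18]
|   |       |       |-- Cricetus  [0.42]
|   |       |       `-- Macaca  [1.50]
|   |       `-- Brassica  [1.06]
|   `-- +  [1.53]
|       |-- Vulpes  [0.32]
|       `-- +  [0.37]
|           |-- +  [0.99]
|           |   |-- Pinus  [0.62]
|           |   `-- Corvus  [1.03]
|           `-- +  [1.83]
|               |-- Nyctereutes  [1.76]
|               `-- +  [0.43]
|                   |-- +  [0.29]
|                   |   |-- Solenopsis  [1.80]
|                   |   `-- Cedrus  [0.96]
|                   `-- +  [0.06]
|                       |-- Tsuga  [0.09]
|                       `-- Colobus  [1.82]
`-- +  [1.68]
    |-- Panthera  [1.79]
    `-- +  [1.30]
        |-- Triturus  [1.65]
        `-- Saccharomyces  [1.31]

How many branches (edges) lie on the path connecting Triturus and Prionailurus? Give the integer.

The MRCA of Triturus and Prionailurus is the root of the tree.
From Triturus up to that node: 3 branches. From Prionailurus up to the same node: 5 branches. Total: 3 + 5 = 8.

8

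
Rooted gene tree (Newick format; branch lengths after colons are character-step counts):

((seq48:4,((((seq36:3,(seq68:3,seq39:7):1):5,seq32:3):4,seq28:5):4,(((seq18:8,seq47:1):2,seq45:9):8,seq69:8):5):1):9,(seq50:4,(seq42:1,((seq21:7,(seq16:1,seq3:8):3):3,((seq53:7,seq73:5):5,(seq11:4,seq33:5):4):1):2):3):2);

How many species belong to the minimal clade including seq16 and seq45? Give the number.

19

The MRCA of seq16 and seq45 is the root, so the clade is the entire tree.
That clade contains 19 terminal taxa: seq11, seq16, seq18, seq21, seq28, seq3, seq32, seq33, seq36, seq39, seq42, seq45, seq47, seq48, seq50, seq53, seq68, seq69, seq73.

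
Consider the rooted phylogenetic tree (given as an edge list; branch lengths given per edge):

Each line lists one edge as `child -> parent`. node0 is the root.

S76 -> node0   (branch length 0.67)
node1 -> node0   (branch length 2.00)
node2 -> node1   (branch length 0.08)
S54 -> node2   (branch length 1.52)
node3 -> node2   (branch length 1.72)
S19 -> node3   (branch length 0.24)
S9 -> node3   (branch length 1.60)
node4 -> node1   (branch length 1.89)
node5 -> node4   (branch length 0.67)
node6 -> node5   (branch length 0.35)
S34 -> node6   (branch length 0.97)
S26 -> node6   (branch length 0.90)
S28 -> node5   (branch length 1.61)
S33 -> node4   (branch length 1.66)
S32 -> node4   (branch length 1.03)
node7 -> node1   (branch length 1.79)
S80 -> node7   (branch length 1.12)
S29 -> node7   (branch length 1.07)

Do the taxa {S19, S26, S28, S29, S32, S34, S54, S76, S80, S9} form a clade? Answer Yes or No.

The MRCA of the listed taxa is the root, so the smallest clade containing them is the whole tree.
That clade also contains S33, which is not in the proposed group, so the group is not monophyletic.

No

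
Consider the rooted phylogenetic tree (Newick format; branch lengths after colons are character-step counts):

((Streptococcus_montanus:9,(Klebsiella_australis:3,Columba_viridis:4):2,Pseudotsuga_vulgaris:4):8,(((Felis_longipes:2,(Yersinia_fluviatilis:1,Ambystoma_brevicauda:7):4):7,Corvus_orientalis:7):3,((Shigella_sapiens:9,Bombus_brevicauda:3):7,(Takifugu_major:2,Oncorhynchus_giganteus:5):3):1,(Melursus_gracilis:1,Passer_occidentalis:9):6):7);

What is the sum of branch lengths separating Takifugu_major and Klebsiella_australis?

26

The path runs Takifugu_major → … → MRCA → … → Klebsiella_australis; the MRCA is the root of the tree.
Branch lengths along that path: 2 + 3 + 1 + 7 + 8 + 2 + 3 = 26.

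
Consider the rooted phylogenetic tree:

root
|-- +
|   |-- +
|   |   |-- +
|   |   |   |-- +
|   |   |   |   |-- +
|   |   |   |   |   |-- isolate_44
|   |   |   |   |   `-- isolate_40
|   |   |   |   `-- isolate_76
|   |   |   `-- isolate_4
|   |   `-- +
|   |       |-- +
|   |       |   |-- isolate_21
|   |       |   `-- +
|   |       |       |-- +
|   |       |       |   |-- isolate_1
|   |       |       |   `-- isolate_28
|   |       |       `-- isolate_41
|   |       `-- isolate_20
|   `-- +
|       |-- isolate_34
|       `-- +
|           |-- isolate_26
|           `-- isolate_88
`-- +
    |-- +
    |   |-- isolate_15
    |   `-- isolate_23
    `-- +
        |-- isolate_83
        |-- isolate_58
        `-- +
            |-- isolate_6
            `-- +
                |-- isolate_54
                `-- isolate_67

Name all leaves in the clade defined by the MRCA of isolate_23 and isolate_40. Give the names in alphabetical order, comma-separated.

isolate_1, isolate_15, isolate_20, isolate_21, isolate_23, isolate_26, isolate_28, isolate_34, isolate_4, isolate_40, isolate_41, isolate_44, isolate_54, isolate_58, isolate_6, isolate_67, isolate_76, isolate_83, isolate_88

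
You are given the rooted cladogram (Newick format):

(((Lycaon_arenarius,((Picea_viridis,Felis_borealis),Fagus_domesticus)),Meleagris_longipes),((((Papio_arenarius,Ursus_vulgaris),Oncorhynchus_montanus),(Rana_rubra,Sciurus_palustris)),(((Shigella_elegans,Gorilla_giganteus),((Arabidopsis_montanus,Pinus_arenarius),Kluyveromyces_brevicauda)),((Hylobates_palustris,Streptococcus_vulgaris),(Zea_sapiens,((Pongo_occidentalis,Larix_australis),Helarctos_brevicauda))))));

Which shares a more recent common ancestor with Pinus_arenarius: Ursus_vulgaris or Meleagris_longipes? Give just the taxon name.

The MRCA of Pinus_arenarius and Ursus_vulgaris subtends ((((Papio_arenarius,Ursus_vulgaris),Oncorhynchus_montanus),(Rana_rubra,Sciurus_palustris)),(((Shigella_elegans,Gorilla_giganteus),((Arabidopsis_montanus,Pinus_arenarius),Kluyveromyces_brevicauda)),((Hylobates_palustris,Streptococcus_vulgaris),(Zea_sapiens,((Pongo_occidentalis,Larix_australis),Helarctos_brevicauda))))) (16 taxa).
The MRCA of Pinus_arenarius and Meleagris_longipes is the root, subtending the entire tree (21 taxa).
The first is nested inside the second, so Pinus_arenarius shares a more recent common ancestor with Ursus_vulgaris.

Ursus_vulgaris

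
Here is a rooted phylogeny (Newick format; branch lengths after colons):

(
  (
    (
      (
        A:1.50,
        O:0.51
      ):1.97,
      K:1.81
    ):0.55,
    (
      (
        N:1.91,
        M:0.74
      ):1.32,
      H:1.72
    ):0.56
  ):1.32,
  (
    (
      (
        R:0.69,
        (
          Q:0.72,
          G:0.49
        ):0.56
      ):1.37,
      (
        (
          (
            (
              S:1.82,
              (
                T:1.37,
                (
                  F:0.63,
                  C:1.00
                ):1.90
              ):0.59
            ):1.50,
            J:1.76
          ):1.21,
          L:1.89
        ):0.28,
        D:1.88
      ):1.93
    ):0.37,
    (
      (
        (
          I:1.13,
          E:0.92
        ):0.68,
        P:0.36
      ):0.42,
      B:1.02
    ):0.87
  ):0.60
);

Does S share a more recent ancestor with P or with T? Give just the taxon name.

T

The MRCA of S and T subtends (S,(T,(F,C))) (4 taxa).
The MRCA of S and P subtends (((R,(Q,G)),((((S,(T,(F,C))),J),L),D)),(((I,E),P),B)) (14 taxa).
The first is nested inside the second, so S shares a more recent common ancestor with T.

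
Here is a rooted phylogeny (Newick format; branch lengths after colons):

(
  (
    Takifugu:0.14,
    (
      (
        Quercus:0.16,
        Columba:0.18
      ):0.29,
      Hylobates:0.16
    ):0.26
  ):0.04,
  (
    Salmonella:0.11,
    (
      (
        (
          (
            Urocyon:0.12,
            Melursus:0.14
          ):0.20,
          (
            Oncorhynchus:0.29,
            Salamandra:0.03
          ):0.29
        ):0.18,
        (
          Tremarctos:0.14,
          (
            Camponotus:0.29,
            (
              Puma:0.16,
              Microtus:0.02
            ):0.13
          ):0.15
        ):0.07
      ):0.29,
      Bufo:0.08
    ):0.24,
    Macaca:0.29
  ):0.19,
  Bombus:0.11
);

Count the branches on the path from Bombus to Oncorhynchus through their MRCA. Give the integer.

The MRCA of Bombus and Oncorhynchus is the root of the tree.
From Bombus up to that node: 1 branch. From Oncorhynchus up to the same node: 6 branches. Total: 1 + 6 = 7.

7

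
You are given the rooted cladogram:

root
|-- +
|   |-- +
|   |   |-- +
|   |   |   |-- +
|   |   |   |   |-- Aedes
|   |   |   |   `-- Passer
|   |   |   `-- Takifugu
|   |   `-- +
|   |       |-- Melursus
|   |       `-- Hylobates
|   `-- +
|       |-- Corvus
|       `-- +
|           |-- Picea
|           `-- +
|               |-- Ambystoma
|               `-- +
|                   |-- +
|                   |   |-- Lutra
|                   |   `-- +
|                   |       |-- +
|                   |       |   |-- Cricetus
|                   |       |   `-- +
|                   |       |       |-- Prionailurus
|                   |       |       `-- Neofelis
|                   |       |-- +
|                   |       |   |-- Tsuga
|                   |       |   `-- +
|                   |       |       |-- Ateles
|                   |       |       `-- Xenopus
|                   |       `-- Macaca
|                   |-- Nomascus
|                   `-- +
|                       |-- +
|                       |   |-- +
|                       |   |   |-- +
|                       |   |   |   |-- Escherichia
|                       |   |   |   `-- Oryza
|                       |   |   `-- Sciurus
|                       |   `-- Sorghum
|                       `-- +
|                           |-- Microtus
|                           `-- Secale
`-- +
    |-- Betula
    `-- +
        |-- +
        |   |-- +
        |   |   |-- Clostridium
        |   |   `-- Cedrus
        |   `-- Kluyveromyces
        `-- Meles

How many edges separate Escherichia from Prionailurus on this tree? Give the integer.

The MRCA of Escherichia and Prionailurus is the node subtending ((Lutra,((Cricetus,(Prionailurus,Neofelis)),(Tsuga,(Ateles,Xenopus)),Macaca)),Nomascus,((((Escherichia,Oryza),Sciurus),Sorghum),(Microtus,Secale))).
From Escherichia up to that node: 5 branches. From Prionailurus up to the same node: 5 branches. Total: 5 + 5 = 10.

10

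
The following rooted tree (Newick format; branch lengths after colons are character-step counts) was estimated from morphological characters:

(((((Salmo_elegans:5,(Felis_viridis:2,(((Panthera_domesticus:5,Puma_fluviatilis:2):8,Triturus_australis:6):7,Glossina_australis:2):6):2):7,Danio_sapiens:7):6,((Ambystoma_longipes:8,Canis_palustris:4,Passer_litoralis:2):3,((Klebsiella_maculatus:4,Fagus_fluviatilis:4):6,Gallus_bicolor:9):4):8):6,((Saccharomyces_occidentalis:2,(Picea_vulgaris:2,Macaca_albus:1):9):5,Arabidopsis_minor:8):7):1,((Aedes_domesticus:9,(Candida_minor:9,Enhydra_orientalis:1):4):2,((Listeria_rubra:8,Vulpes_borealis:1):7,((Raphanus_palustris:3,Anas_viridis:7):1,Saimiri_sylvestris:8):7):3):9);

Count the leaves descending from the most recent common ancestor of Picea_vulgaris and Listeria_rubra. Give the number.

25

The MRCA of Picea_vulgaris and Listeria_rubra is the root, so the clade is the entire tree.
That clade contains 25 terminal taxa: Aedes_domesticus, Ambystoma_longipes, Anas_viridis, Arabidopsis_minor, Candida_minor, Canis_palustris, Danio_sapiens, Enhydra_orientalis, Fagus_fluviatilis, Felis_viridis, Gallus_bicolor, Glossina_australis, Klebsiella_maculatus, Listeria_rubra, Macaca_albus, Panthera_domesticus, Passer_litoralis, Picea_vulgaris, Puma_fluviatilis, Raphanus_palustris, Saccharomyces_occidentalis, Saimiri_sylvestris, Salmo_elegans, Triturus_australis, Vulpes_borealis.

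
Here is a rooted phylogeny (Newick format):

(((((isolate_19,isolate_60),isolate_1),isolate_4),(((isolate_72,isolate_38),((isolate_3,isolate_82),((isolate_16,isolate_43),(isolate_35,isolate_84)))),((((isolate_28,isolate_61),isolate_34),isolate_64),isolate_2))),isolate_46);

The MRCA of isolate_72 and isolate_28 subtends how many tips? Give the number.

The MRCA of isolate_72 and isolate_28 is the node subtending (((isolate_72,isolate_38),((isolate_3,isolate_82),((isolate_16,isolate_43),(isolate_35,isolate_84)))),((((isolate_28,isolate_61),isolate_34),isolate_64),isolate_2)).
That clade contains 13 terminal taxa: isolate_16, isolate_2, isolate_28, isolate_3, isolate_34, isolate_35, isolate_38, isolate_43, isolate_61, isolate_64, isolate_72, isolate_82, isolate_84.

13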